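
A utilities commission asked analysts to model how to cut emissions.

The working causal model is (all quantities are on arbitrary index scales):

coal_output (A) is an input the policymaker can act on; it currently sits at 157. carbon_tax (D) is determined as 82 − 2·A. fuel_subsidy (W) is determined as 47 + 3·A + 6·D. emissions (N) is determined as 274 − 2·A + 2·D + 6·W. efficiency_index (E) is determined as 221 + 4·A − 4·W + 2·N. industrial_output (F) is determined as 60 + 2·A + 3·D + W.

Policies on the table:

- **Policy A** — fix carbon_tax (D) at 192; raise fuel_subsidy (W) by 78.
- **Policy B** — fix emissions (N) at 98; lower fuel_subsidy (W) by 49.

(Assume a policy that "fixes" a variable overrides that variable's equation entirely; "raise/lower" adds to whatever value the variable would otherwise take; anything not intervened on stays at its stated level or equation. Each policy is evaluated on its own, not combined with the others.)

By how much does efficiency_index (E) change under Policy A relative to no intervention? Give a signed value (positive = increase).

22672

Baseline:
  A = 157
  D = 82 − 2·157 = -232
  W = 47 + 3·157 + 6·(-232) = -874
  N = 274 − 2·157 + 2·(-232) + 6·(-874) = -5748
  E = 221 + 4·157 − 4·(-874) + 2·(-5748) = -7151
Policy A (D := 192, W + 78):
  A = 157
  D = 192
  W = 47 + 3·157 + 6·192 (+78 from intervention) = 1748
  N = 274 − 2·157 + 2·192 + 6·1748 = 10832
  E = 221 + 4·157 − 4·1748 + 2·10832 = 15521
Change in E: 15521 − (-7151) = 22672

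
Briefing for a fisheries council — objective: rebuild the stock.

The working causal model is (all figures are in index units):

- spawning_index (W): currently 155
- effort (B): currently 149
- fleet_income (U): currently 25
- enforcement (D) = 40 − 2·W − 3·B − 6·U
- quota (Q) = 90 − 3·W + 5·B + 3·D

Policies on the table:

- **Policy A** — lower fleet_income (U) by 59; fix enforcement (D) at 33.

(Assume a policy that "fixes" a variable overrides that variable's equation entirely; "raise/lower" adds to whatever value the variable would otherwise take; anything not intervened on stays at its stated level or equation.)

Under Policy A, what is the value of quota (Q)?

469

Policy A (U − 59, D := 33):
  W = 155
  B = 149
  U = 25 − 59 = -34
  D = 33
  Q = 90 − 3·155 + 5·149 + 3·33 = 469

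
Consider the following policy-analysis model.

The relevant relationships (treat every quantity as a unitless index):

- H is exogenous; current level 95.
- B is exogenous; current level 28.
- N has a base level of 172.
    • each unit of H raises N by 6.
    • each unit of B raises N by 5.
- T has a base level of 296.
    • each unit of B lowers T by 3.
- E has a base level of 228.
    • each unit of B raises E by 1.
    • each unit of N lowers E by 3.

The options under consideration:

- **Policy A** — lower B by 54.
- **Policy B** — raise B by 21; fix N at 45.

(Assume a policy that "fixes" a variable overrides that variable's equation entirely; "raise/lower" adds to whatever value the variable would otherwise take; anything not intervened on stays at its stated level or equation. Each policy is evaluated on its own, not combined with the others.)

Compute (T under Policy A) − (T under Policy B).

225

Policy A (B − 54):
  B = 28 − 54 = -26
  T = 296 − 3·(-26) = 374
Policy B (B + 21, N := 45):
  B = 28 + 21 = 49
  T = 296 − 3·49 = 149
T: 374 − 149 = 225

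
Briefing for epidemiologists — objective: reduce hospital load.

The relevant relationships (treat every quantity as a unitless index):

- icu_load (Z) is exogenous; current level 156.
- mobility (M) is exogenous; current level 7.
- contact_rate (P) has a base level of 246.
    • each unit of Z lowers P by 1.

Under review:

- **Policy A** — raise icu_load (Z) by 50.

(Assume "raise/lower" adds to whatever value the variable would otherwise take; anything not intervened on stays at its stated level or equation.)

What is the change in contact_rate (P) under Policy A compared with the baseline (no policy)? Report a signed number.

Baseline:
  Z = 156
  P = 246 − 156 = 90
Policy A (Z + 50):
  Z = 156 + 50 = 206
  P = 246 − 206 = 40
Change in P: 40 − 90 = -50

-50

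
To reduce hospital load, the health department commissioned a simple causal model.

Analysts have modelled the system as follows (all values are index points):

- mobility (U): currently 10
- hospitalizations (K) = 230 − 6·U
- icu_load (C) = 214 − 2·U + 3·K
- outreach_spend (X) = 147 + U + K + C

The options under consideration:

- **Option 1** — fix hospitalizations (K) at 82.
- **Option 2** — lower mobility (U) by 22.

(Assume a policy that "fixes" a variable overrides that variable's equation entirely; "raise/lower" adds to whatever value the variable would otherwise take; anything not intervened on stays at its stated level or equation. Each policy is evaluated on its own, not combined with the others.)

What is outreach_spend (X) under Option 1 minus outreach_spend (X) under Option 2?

-902

Option 1 (K := 82):
  U = 10
  K = 82
  C = 214 − 2·10 + 3·82 = 440
  X = 147 + 10 + 82 + 440 = 679
Option 2 (U − 22):
  U = 10 − 22 = -12
  K = 230 − 6·(-12) = 302
  C = 214 − 2·(-12) + 3·302 = 1144
  X = 147 + (-12) + 302 + 1144 = 1581
X: 679 − 1581 = -902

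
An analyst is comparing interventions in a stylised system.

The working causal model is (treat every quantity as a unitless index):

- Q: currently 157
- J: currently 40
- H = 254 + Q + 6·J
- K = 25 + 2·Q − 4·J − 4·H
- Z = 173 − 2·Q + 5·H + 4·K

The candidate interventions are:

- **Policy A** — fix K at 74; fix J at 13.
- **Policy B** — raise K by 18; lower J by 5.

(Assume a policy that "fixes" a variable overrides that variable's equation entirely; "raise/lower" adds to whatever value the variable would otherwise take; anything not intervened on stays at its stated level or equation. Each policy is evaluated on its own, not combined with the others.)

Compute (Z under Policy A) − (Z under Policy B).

8704

Policy A (K := 74, J := 13):
  Q = 157
  J = 13
  H = 254 + 157 + 6·13 = 489
  K = 74
  Z = 173 − 2·157 + 5·489 + 4·74 = 2600
Policy B (K + 18, J − 5):
  Q = 157
  J = 40 − 5 = 35
  H = 254 + 157 + 6·35 = 621
  K = 25 + 2·157 − 4·35 − 4·621 (+18 from intervention) = -2267
  Z = 173 − 2·157 + 5·621 + 4·(-2267) = -6104
Z: 2600 − (-6104) = 8704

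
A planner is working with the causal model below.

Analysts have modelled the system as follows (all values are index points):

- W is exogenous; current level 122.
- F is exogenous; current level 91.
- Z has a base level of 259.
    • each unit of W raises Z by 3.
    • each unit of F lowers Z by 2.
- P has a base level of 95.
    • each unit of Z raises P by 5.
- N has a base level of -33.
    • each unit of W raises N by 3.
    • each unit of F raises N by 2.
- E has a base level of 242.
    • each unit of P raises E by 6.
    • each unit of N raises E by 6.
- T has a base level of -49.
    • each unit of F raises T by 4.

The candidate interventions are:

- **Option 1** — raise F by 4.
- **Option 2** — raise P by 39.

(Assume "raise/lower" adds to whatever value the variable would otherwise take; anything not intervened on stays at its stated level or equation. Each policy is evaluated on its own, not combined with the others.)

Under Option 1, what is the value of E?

17000

Option 1 (F + 4):
  W = 122
  F = 91 + 4 = 95
  Z = 259 + 3·122 − 2·95 = 435
  P = 95 + 5·435 = 2270
  N = -33 + 3·122 + 2·95 = 523
  E = 242 + 6·2270 + 6·523 = 17000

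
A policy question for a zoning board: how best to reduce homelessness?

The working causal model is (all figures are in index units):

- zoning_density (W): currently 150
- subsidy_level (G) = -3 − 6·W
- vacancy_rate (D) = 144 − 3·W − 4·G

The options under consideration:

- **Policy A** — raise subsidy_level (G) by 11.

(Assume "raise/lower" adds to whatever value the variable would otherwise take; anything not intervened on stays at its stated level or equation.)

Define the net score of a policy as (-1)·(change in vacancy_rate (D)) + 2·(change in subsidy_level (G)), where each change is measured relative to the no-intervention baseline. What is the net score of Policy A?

Baseline:
  W = 150
  G = -3 − 6·150 = -903
  D = 144 − 3·150 − 4·(-903) = 3306
Policy A (G + 11):
  W = 150
  G = -3 − 6·150 (+11 from intervention) = -892
  D = 144 − 3·150 − 4·(-892) = 3262
ΔD = 3262 − 3306 = -44; ΔG = -892 − (-903) = 11
Score = (-1)·(-44) + 2·11 = 66

66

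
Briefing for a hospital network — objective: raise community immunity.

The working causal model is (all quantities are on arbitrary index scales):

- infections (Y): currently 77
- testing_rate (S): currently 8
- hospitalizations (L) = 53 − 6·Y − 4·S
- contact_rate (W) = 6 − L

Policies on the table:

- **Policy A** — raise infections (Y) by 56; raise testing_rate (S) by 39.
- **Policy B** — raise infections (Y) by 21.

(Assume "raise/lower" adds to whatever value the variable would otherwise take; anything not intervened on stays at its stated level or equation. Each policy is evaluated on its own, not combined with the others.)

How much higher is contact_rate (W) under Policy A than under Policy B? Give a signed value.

Policy A (Y + 56, S + 39):
  Y = 77 + 56 = 133
  S = 8 + 39 = 47
  L = 53 − 6·133 − 4·47 = -933
  W = 6 − (-933) = 939
Policy B (Y + 21):
  Y = 77 + 21 = 98
  S = 8
  L = 53 − 6·98 − 4·8 = -567
  W = 6 − (-567) = 573
W: 939 − 573 = 366

366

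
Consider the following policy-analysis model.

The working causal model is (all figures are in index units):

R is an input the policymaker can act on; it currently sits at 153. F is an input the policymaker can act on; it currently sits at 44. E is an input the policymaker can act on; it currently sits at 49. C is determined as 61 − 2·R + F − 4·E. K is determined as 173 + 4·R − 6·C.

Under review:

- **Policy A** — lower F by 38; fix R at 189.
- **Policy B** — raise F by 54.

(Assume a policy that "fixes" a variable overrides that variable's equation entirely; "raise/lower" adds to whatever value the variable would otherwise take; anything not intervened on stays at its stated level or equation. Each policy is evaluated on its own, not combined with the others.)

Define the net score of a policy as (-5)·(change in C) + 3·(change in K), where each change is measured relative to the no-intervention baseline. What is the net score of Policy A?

2962

Baseline:
  R = 153
  F = 44
  E = 49
  C = 61 − 2·153 + 44 − 4·49 = -397
  K = 173 + 4·153 − 6·(-397) = 3167
Policy A (F − 38, R := 189):
  R = 189
  F = 44 − 38 = 6
  E = 49
  C = 61 − 2·189 + 6 − 4·49 = -507
  K = 173 + 4·189 − 6·(-507) = 3971
ΔC = -507 − (-397) = -110; ΔK = 3971 − 3167 = 804
Score = (-5)·(-110) + 3·804 = 2962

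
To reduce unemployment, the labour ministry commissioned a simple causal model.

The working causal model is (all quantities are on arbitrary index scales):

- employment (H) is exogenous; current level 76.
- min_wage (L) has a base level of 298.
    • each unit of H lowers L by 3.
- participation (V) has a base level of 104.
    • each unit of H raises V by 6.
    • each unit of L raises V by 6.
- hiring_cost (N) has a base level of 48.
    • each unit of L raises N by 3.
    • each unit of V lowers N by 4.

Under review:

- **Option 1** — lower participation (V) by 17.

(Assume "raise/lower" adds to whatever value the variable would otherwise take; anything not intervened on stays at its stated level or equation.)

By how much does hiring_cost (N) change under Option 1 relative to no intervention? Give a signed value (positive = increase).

68

Baseline:
  H = 76
  L = 298 − 3·76 = 70
  V = 104 + 6·76 + 6·70 = 980
  N = 48 + 3·70 − 4·980 = -3662
Option 1 (V − 17):
  H = 76
  L = 298 − 3·76 = 70
  V = 104 + 6·76 + 6·70 (−17 from intervention) = 963
  N = 48 + 3·70 − 4·963 = -3594
Change in N: -3594 − (-3662) = 68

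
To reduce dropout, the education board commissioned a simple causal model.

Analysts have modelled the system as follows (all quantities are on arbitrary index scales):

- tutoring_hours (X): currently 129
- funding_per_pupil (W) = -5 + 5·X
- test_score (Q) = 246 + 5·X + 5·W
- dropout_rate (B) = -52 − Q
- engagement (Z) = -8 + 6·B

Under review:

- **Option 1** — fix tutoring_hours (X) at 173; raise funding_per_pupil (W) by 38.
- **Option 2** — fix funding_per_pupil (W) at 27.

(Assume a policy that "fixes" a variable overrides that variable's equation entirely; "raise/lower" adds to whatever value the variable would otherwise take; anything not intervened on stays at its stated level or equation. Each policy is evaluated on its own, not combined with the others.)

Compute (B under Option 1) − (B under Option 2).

-4575

Option 1 (X := 173, W + 38):
  X = 173
  W = -5 + 5·173 (+38 from intervention) = 898
  Q = 246 + 5·173 + 5·898 = 5601
  B = -52 − 5601 = -5653
Option 2 (W := 27):
  X = 129
  W = 27
  Q = 246 + 5·129 + 5·27 = 1026
  B = -52 − 1026 = -1078
B: -5653 − (-1078) = -4575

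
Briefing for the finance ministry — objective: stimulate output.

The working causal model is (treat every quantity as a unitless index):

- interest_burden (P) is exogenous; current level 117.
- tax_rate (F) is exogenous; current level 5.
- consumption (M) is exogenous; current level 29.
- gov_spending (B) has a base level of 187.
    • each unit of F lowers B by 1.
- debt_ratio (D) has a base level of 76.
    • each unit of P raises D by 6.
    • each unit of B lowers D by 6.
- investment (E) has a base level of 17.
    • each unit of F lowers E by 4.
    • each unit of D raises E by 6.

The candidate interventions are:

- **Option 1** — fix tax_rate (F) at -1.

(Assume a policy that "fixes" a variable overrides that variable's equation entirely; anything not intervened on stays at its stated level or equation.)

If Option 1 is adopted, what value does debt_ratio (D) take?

-350

Option 1 (F := -1):
  P = 117
  F = -1
  B = 187 − (-1) = 188
  D = 76 + 6·117 − 6·188 = -350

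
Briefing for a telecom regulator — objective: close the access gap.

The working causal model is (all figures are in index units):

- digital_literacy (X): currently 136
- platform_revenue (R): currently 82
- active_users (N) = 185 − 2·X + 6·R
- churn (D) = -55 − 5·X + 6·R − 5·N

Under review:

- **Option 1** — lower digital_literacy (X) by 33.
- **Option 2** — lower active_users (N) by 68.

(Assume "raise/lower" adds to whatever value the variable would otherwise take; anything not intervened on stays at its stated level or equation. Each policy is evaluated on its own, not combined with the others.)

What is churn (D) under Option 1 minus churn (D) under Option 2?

Option 1 (X − 33):
  X = 136 − 33 = 103
  R = 82
  N = 185 − 2·103 + 6·82 = 471
  D = -55 − 5·103 + 6·82 − 5·471 = -2433
Option 2 (N − 68):
  X = 136
  R = 82
  N = 185 − 2·136 + 6·82 (−68 from intervention) = 337
  D = -55 − 5·136 + 6·82 − 5·337 = -1928
D: -2433 − (-1928) = -505

-505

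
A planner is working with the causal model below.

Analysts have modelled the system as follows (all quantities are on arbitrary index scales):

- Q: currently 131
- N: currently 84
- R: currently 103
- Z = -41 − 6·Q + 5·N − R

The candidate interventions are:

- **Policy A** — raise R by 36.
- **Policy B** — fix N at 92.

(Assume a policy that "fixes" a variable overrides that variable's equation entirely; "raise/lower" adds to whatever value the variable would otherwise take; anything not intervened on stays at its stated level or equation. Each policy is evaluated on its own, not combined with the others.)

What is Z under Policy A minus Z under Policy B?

Policy A (R + 36):
  Q = 131
  N = 84
  R = 103 + 36 = 139
  Z = -41 − 6·131 + 5·84 − 139 = -546
Policy B (N := 92):
  Q = 131
  N = 92
  R = 103
  Z = -41 − 6·131 + 5·92 − 103 = -470
Z: -546 − (-470) = -76

-76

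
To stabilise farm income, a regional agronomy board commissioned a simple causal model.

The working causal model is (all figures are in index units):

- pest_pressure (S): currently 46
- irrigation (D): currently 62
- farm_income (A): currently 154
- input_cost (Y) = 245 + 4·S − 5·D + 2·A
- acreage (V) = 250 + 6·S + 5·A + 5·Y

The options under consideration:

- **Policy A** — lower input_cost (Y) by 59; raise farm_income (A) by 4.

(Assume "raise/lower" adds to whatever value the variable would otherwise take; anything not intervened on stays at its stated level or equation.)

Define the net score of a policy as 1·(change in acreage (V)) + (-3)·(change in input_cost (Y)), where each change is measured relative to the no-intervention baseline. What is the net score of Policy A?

-82

Baseline:
  S = 46
  D = 62
  A = 154
  Y = 245 + 4·46 − 5·62 + 2·154 = 427
  V = 250 + 6·46 + 5·154 + 5·427 = 3431
Policy A (Y − 59, A + 4):
  S = 46
  D = 62
  A = 154 + 4 = 158
  Y = 245 + 4·46 − 5·62 + 2·158 (−59 from intervention) = 376
  V = 250 + 6·46 + 5·158 + 5·376 = 3196
ΔV = 3196 − 3431 = -235; ΔY = 376 − 427 = -51
Score = 1·(-235) + (-3)·(-51) = -82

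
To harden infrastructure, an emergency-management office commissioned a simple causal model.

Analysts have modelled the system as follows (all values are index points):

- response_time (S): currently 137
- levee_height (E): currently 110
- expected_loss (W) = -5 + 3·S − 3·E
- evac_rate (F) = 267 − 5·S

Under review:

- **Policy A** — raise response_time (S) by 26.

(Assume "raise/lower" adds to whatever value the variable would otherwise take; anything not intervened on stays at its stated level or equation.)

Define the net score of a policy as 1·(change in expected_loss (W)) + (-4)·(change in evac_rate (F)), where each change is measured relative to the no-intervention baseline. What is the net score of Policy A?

Baseline:
  S = 137
  E = 110
  W = -5 + 3·137 − 3·110 = 76
  F = 267 − 5·137 = -418
Policy A (S + 26):
  S = 137 + 26 = 163
  E = 110
  W = -5 + 3·163 − 3·110 = 154
  F = 267 − 5·163 = -548
ΔW = 154 − 76 = 78; ΔF = -548 − (-418) = -130
Score = 1·78 + (-4)·(-130) = 598

598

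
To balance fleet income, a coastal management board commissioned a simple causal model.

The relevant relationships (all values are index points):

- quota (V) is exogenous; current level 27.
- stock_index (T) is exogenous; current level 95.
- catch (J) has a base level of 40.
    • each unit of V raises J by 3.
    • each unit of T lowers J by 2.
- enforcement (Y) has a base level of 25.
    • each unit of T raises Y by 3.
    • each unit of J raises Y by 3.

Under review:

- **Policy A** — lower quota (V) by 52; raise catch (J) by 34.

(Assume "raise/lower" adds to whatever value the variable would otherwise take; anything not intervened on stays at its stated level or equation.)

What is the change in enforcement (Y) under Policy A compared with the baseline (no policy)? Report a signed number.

Baseline:
  V = 27
  T = 95
  J = 40 + 3·27 − 2·95 = -69
  Y = 25 + 3·95 + 3·(-69) = 103
Policy A (V − 52, J + 34):
  V = 27 − 52 = -25
  T = 95
  J = 40 + 3·(-25) − 2·95 (+34 from intervention) = -191
  Y = 25 + 3·95 + 3·(-191) = -263
Change in Y: -263 − 103 = -366

-366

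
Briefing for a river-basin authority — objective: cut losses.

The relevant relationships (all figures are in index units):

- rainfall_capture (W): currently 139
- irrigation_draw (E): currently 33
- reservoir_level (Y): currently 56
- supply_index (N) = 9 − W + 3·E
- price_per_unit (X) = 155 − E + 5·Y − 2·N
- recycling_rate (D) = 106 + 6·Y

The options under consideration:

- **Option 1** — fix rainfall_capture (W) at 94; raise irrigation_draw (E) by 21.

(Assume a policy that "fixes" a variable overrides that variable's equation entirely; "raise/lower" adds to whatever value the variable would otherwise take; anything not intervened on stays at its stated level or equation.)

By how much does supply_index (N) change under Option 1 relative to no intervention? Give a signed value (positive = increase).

Baseline:
  W = 139
  E = 33
  N = 9 − 139 + 3·33 = -31
Option 1 (W := 94, E + 21):
  W = 94
  E = 33 + 21 = 54
  N = 9 − 94 + 3·54 = 77
Change in N: 77 − (-31) = 108

108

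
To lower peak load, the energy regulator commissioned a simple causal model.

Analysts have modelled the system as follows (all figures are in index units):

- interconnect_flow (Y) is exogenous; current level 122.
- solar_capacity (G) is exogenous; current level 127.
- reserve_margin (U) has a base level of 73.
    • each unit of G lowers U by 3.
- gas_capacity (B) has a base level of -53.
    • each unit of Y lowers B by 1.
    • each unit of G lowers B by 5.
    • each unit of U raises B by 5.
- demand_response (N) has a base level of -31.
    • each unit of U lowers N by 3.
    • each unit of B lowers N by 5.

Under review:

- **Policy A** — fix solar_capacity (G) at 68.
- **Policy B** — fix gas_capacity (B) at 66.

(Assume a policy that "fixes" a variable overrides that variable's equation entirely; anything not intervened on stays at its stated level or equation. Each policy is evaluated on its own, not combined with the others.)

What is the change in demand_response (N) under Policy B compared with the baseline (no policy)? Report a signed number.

Baseline:
  Y = 122
  G = 127
  U = 73 − 3·127 = -308
  B = -53 − 122 − 5·127 + 5·(-308) = -2350
  N = -31 − 3·(-308) − 5·(-2350) = 12643
Policy B (B := 66):
  Y = 122
  G = 127
  U = 73 − 3·127 = -308
  B = 66
  N = -31 − 3·(-308) − 5·66 = 563
Change in N: 563 − 12643 = -12080

-12080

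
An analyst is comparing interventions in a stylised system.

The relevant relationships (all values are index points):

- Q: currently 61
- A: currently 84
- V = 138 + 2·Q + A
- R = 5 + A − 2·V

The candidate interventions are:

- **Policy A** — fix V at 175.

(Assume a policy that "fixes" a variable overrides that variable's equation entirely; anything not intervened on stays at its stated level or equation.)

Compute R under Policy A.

-261

Policy A (V := 175):
  Q = 61
  A = 84
  V = 175
  R = 5 + 84 − 2·175 = -261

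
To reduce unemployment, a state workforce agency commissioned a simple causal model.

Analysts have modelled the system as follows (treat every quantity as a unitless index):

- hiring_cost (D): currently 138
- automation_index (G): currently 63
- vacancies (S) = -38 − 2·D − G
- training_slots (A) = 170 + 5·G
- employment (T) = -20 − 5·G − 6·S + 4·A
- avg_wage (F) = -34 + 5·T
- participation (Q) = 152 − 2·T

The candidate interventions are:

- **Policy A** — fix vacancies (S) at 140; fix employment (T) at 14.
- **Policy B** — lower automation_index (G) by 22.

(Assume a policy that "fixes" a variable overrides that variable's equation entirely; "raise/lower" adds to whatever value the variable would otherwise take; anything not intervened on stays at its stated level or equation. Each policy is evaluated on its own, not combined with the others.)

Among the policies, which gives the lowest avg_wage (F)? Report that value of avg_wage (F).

Policy A (S := 140, T := 14):
  D = 138
  G = 63
  S = 140
  A = 170 + 5·63 = 485
  T = 14
  F = -34 + 5·14 = 36
Policy B (G − 22):
  D = 138
  G = 63 − 22 = 41
  S = -38 − 2·138 − 41 = -355
  A = 170 + 5·41 = 375
  T = -20 − 5·41 − 6·(-355) + 4·375 = 3405
  F = -34 + 5·3405 = 16991
Comparing — Policy A: F=36, Policy B: F=16991. Lowest is 36 (Policy A).

36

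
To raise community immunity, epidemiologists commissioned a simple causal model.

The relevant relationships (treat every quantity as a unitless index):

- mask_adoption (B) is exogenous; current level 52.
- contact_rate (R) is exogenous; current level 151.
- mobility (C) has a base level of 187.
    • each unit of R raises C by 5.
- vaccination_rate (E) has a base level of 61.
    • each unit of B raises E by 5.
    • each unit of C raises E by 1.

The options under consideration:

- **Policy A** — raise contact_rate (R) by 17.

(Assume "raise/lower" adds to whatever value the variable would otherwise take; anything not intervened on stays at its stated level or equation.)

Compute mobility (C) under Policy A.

1027

Policy A (R + 17):
  R = 151 + 17 = 168
  C = 187 + 5·168 = 1027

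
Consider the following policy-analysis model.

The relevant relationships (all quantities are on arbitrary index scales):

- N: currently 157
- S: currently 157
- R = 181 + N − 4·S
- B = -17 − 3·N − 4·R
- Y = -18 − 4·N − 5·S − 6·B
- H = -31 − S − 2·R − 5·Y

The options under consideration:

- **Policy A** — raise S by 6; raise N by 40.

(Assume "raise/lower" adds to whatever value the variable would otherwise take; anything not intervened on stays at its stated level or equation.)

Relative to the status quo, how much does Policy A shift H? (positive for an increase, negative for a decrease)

Baseline:
  N = 157
  S = 157
  R = 181 + 157 − 4·157 = -290
  B = -17 − 3·157 − 4·(-290) = 672
  Y = -18 − 4·157 − 5·157 − 6·672 = -5463
  H = -31 − 157 − 2·(-290) − 5·(-5463) = 27707
Policy A (S + 6, N + 40):
  N = 157 + 40 = 197
  S = 157 + 6 = 163
  R = 181 + 197 − 4·163 = -274
  B = -17 − 3·197 − 4·(-274) = 488
  Y = -18 − 4·197 − 5·163 − 6·488 = -4549
  H = -31 − 163 − 2·(-274) − 5·(-4549) = 23099
Change in H: 23099 − 27707 = -4608

-4608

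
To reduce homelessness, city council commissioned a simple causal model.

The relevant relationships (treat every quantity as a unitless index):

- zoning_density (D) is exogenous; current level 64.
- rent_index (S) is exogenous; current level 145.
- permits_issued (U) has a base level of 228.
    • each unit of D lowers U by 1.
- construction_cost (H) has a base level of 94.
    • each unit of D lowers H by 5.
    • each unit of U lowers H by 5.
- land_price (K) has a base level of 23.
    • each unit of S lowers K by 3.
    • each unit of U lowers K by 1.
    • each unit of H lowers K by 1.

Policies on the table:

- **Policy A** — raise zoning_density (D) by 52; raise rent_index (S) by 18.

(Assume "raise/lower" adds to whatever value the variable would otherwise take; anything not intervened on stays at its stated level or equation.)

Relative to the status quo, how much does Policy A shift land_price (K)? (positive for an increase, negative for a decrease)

-2

Baseline:
  D = 64
  S = 145
  U = 228 − 64 = 164
  H = 94 − 5·64 − 5·164 = -1046
  K = 23 − 3·145 − 164 − (-1046) = 470
Policy A (D + 52, S + 18):
  D = 64 + 52 = 116
  S = 145 + 18 = 163
  U = 228 − 116 = 112
  H = 94 − 5·116 − 5·112 = -1046
  K = 23 − 3·163 − 112 − (-1046) = 468
Change in K: 468 − 470 = -2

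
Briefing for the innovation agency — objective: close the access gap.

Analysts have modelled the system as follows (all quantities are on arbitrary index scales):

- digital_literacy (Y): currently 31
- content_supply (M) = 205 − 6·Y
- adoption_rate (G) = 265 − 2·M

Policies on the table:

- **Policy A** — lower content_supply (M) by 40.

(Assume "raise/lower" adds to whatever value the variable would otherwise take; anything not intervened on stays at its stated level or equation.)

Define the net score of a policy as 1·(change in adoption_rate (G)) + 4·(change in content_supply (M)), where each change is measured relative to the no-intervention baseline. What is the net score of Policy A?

Baseline:
  Y = 31
  M = 205 − 6·31 = 19
  G = 265 − 2·19 = 227
Policy A (M − 40):
  Y = 31
  M = 205 − 6·31 (−40 from intervention) = -21
  G = 265 − 2·(-21) = 307
ΔG = 307 − 227 = 80; ΔM = -21 − 19 = -40
Score = 1·80 + 4·(-40) = -80

-80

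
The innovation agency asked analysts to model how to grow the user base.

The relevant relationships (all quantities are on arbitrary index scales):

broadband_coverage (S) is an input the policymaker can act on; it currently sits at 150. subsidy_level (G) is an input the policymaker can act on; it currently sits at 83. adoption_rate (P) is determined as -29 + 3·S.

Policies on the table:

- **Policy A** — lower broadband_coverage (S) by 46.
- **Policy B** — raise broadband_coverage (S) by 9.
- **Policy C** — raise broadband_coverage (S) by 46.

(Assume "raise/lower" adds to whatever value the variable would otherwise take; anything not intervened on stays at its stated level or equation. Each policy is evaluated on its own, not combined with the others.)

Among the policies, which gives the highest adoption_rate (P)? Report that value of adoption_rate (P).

Policy A (S − 46):
  S = 150 − 46 = 104
  P = -29 + 3·104 = 283
Policy B (S + 9):
  S = 150 + 9 = 159
  P = -29 + 3·159 = 448
Policy C (S + 46):
  S = 150 + 46 = 196
  P = -29 + 3·196 = 559
Comparing — Policy A: P=283, Policy B: P=448, Policy C: P=559. Highest is 559 (Policy C).

559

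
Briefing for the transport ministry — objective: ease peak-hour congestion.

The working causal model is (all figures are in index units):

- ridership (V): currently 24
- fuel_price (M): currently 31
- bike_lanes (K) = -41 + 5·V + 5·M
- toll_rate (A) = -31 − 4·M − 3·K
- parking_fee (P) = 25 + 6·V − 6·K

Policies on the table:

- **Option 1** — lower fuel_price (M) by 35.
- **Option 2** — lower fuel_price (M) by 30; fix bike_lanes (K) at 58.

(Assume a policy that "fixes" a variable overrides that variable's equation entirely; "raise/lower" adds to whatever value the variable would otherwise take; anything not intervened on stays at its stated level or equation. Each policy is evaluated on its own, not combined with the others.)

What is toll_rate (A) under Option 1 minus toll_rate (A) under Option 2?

Option 1 (M − 35):
  V = 24
  M = 31 − 35 = -4
  K = -41 + 5·24 + 5·(-4) = 59
  A = -31 − 4·(-4) − 3·59 = -192
Option 2 (M − 30, K := 58):
  V = 24
  M = 31 − 30 = 1
  K = 58
  A = -31 − 4·1 − 3·58 = -209
A: -192 − (-209) = 17

17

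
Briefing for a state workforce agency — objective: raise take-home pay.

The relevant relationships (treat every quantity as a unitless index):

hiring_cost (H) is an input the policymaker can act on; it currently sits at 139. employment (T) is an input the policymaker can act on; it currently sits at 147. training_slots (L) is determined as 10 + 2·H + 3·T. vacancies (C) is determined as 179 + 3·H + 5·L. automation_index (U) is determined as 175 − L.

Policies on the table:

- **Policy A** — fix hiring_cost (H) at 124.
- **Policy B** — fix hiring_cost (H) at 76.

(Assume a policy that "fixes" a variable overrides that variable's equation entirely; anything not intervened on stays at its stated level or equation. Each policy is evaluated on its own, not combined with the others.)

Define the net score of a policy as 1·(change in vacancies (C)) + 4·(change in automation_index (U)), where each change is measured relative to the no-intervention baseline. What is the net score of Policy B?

Baseline:
  H = 139
  T = 147
  L = 10 + 2·139 + 3·147 = 729
  C = 179 + 3·139 + 5·729 = 4241
  U = 175 − 729 = -554
Policy B (H := 76):
  H = 76
  T = 147
  L = 10 + 2·76 + 3·147 = 603
  C = 179 + 3·76 + 5·603 = 3422
  U = 175 − 603 = -428
ΔC = 3422 − 4241 = -819; ΔU = -428 − (-554) = 126
Score = 1·(-819) + 4·126 = -315

-315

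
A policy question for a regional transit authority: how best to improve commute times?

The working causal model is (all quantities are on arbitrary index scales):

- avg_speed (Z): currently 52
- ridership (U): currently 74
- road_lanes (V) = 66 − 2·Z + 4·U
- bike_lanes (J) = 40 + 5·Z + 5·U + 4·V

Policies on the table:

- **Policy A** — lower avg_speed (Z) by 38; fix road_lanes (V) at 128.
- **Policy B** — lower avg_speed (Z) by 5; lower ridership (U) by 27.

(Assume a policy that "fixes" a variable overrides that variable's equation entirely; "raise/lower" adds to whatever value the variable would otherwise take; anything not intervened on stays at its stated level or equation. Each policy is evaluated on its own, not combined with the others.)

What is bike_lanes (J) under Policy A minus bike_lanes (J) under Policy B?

-158

Policy A (Z − 38, V := 128):
  Z = 52 − 38 = 14
  U = 74
  V = 128
  J = 40 + 5·14 + 5·74 + 4·128 = 992
Policy B (Z − 5, U − 27):
  Z = 52 − 5 = 47
  U = 74 − 27 = 47
  V = 66 − 2·47 + 4·47 = 160
  J = 40 + 5·47 + 5·47 + 4·160 = 1150
J: 992 − 1150 = -158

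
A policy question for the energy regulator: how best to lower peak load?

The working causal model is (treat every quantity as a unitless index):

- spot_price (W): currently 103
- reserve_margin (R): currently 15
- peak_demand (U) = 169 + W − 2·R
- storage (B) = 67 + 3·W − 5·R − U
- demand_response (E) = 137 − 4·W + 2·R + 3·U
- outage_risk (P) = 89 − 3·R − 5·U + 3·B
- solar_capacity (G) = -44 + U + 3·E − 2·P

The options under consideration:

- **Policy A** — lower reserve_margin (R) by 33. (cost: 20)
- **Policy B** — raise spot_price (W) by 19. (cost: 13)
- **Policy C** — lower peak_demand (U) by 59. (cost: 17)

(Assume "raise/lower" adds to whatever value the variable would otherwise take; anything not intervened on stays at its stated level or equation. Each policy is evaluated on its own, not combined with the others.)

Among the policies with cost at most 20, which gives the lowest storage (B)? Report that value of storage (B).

Policy A (R − 33):
  W = 103
  R = 15 − 33 = -18
  U = 169 + 103 − 2·(-18) = 308
  B = 67 + 3·103 − 5·(-18) − 308 = 158
Policy B (W + 19):
  W = 103 + 19 = 122
  R = 15
  U = 169 + 122 − 2·15 = 261
  B = 67 + 3·122 − 5·15 − 261 = 97
Policy C (U − 59):
  W = 103
  R = 15
  U = 169 + 103 − 2·15 (−59 from intervention) = 183
  B = 67 + 3·103 − 5·15 − 183 = 118
Comparing — Policy A: B=158, Policy B: B=97, Policy C: B=118. Lowest is 97 (Policy B).

97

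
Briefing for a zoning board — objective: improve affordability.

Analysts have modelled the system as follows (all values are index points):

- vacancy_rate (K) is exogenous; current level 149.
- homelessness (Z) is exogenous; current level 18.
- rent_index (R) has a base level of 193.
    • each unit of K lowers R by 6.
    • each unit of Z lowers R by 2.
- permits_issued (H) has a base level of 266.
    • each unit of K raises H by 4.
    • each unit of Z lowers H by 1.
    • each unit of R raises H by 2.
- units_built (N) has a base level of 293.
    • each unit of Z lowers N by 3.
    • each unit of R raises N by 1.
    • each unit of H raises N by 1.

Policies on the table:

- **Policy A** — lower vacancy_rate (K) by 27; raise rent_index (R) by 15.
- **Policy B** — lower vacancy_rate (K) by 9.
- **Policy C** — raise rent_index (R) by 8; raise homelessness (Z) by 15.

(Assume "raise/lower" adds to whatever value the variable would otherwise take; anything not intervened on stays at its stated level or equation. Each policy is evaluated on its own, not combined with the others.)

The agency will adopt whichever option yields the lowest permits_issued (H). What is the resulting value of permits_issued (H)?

Policy A (K − 27, R + 15):
  K = 149 − 27 = 122
  Z = 18
  R = 193 − 6·122 − 2·18 (+15 from intervention) = -560
  H = 266 + 4·122 − 18 + 2·(-560) = -384
Policy B (K − 9):
  K = 149 − 9 = 140
  Z = 18
  R = 193 − 6·140 − 2·18 = -683
  H = 266 + 4·140 − 18 + 2·(-683) = -558
Policy C (R + 8, Z + 15):
  K = 149
  Z = 18 + 15 = 33
  R = 193 − 6·149 − 2·33 (+8 from intervention) = -759
  H = 266 + 4·149 − 33 + 2·(-759) = -689
Comparing — Policy A: H=-384, Policy B: H=-558, Policy C: H=-689. Lowest is -689 (Policy C).

-689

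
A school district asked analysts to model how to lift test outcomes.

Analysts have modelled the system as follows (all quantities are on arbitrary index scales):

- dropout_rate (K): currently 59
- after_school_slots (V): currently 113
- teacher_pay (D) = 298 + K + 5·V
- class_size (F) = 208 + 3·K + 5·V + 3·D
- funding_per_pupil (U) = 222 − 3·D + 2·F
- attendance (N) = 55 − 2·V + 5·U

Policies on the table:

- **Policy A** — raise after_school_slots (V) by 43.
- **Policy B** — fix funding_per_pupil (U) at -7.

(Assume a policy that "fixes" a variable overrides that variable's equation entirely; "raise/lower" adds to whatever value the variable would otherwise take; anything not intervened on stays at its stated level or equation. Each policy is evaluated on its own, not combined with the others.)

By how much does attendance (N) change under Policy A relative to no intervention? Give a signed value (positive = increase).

Baseline:
  K = 59
  V = 113
  D = 298 + 59 + 5·113 = 922
  F = 208 + 3·59 + 5·113 + 3·922 = 3716
  U = 222 − 3·922 + 2·3716 = 4888
  N = 55 − 2·113 + 5·4888 = 24269
Policy A (V + 43):
  K = 59
  V = 113 + 43 = 156
  D = 298 + 59 + 5·156 = 1137
  F = 208 + 3·59 + 5·156 + 3·1137 = 4576
  U = 222 − 3·1137 + 2·4576 = 5963
  N = 55 − 2·156 + 5·5963 = 29558
Change in N: 29558 − 24269 = 5289

5289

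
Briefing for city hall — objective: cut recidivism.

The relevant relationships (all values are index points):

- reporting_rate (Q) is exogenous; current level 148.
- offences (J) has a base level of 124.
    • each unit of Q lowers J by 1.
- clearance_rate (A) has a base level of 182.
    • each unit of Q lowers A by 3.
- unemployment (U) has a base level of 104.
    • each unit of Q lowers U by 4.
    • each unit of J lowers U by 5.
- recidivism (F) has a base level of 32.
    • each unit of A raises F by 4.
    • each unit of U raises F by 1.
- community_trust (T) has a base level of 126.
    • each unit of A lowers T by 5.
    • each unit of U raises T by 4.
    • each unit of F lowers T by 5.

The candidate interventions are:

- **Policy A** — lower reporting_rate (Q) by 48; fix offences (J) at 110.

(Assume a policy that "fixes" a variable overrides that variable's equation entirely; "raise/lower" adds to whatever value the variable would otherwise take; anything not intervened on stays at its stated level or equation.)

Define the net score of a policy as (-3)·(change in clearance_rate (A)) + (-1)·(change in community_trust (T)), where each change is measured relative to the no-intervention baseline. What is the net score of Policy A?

2690

Baseline:
  Q = 148
  J = 124 − 148 = -24
  A = 182 − 3·148 = -262
  U = 104 − 4·148 − 5·(-24) = -368
  F = 32 + 4·(-262) + (-368) = -1384
  T = 126 − 5·(-262) + 4·(-368) − 5·(-1384) = 6884
Policy A (Q − 48, J := 110):
  Q = 148 − 48 = 100
  J = 110
  A = 182 − 3·100 = -118
  U = 104 − 4·100 − 5·110 = -846
  F = 32 + 4·(-118) + (-846) = -1286
  T = 126 − 5·(-118) + 4·(-846) − 5·(-1286) = 3762
ΔA = -118 − (-262) = 144; ΔT = 3762 − 6884 = -3122
Score = (-3)·144 + (-1)·(-3122) = 2690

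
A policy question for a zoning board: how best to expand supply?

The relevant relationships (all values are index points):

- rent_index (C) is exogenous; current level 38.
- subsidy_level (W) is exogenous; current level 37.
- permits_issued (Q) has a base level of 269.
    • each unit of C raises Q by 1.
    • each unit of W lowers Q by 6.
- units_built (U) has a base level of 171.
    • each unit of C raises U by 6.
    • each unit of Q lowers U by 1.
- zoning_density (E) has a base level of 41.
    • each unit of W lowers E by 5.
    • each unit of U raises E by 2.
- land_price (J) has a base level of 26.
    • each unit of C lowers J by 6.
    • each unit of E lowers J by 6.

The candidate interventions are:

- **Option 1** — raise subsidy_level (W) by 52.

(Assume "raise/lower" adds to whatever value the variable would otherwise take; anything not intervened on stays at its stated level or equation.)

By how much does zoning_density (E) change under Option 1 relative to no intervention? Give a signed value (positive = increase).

Baseline:
  C = 38
  W = 37
  Q = 269 + 38 − 6·37 = 85
  U = 171 + 6·38 − 85 = 314
  E = 41 − 5·37 + 2·314 = 484
Option 1 (W + 52):
  C = 38
  W = 37 + 52 = 89
  Q = 269 + 38 − 6·89 = -227
  U = 171 + 6·38 − (-227) = 626
  E = 41 − 5·89 + 2·626 = 848
Change in E: 848 − 484 = 364

364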